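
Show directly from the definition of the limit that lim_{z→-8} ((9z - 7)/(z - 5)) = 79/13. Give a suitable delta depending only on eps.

delta = min(13/2, (169/76)eps)

Fix eps > 0. We want delta > 0 with 0 < |z + 8| < delta ⇒ |(9z - 7)/(z - 5) − (79/13)| < eps.
Combining over a common denominator, (9z - 7)/(z - 5) − (79/13) = [(9z - 7)·(-13) − (-79)·(z - 5)] / [(-13)·(z - 5)] = -38(z + 8) / ((-13)(z - 5)).
So |(9z - 7)/(z - 5) − (79/13)| = 38|z + 8| / (13·|z − 5|).
Require delta ≤ 13/2, so |z − 5| ≥ |-13| − |z + 8| > 13 − 13/2 = 13/2.
Hence |(9z - 7)/(z - 5) − (79/13)| < 38|z + 8|/(13·(13/2)) = (76/169)|z + 8|, which is < eps once |z + 8| < (169/76)eps.
Take delta = min(13/2, (169/76)eps). Then 0 < |z + 8| < delta forces both bounds, so |(9z - 7)/(z - 5) − (79/13)| < eps.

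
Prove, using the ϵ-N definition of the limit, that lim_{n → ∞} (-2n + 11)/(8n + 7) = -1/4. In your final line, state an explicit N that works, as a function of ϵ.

Let ϵ > 0. For n ≥ 1, |(-2n + 11)/(8n + 7) + 1/4| = |102|/(8(8n + 7)) = 102/(8(8n + 7)).
Since 8n + 7 ≥ 8n for n ≥ 1, this is ≤ 102/(8·8n) = (51/32)/n.
So |(-2n + 11)/(8n + 7) + 1/4| < ϵ whenever n > (51/32)/ϵ.
Take N = (51/32)/ϵ. If n > N then |(-2n + 11)/(8n + 7) + 1/4| ≤ (51/32)/n < ϵ.

N = (51/32)/ϵ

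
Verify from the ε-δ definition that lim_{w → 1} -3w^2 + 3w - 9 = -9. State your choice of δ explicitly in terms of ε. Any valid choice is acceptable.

Suppose ε > 0. We want δ > 0 such that 0 < |w − 1| < δ implies |(-3w^2 + 3w - 9) + 9| < ε.
(-3w^2 + 3w - 9) + 9 = -3w^2 + 3w = (w − 1)(-3w).
So |(-3w^2 + 3w - 9) + 9| = |w − 1|·|-3w|.
Require δ ≤ 1. Then |w − 1| < 1 gives |w| < 2, and by the triangle inequality |-3w| ≤ 3·2 = 6.
Hence |(-3w^2 + 3w - 9) + 9| ≤ 6|w − 1| < ε provided |w − 1| < ε/6.
Choosing δ = min(1, ε/6) ensures both conditions, hence |(-3w^2 + 3w - 9) + 9| < ε.

δ = min(1, ε/6)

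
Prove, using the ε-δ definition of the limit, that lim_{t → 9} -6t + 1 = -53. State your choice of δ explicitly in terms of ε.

δ = ε/6

Let ε > 0. We need δ > 0 so that 0 < |t − 9| < δ implies |(-6t + 1) + 53| < ε.
|(-6t + 1) + 53| = |-6t + 54| = 6|t − 9|.
So 6|t − 9| < ε exactly when |t − 9| < ε/6.
Take δ = ε/6. If 0 < |t − 9| < δ then |(-6t + 1) + 53| = 6|t − 9| < 6·(ε/6) = ε.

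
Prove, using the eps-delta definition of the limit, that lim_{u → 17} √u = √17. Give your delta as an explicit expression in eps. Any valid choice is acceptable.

Suppose eps > 0. We want delta > 0 such that 0 < |u − 17| < delta implies |√u − √17| < eps.
Multiplying by the conjugate, |√u − √17| = |u − 17|/(√u + √17).
Restrict delta ≤ 17 so that |u − 17| < 17 forces u > 0, and then √u + √17 > √17.
Hence |√u − √17| < |u − 17|/√17, which is < eps once |u − 17| < √17·eps.
Take delta = min(17, √17·eps). If 0 < |u − 17| < delta then u > 0 and |√u − √17| < |u − 17|/√17 < eps.

delta = min(17, √17·eps)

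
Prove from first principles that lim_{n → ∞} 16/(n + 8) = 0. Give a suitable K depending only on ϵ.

Let ϵ > 0. For n ≥ 1, |16/(n + 8) − 0| = 16/(n + 8) ≤ 16/n.
We need 16/n < ϵ, i.e. n > 16/ϵ.
Take K = 16/ϵ. If n > K then |16/(n + 8)| ≤ 16/n < ϵ.

K = 16/ϵ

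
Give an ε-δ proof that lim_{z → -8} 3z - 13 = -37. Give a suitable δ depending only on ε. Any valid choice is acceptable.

δ = ε/3

Suppose ε > 0. We need δ > 0 so that 0 < |z + 8| < δ implies |(3z - 13) + 37| < ε.
|(3z - 13) + 37| = |3z + 24| = 3|z + 8|.
Thus it suffices that |z + 8| < ε/3.
Choosing δ = ε/3 gives |(3z - 13) + 37| = 3|z + 8| < ε whenever |z + 8| < δ.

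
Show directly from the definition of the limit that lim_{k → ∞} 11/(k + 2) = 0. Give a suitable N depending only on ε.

N = 11/ε

Suppose ε > 0. For k ≥ 1, |11/(k + 2) − 0| = 11/(k + 2) ≤ 11/k.
We need 11/k < ε, i.e. k > 11/ε.
Take N = 11/ε. If k > N then |11/(k + 2)| ≤ 11/k < ε.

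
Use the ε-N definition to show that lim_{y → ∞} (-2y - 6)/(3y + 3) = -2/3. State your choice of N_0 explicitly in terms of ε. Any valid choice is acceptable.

N_0 = (4/3)/ε

Let ε > 0 be given. We seek N_0 > 0 such that y > N_0 implies |(-2y - 6)/(3y + 3) + 2/3| < ε.
(-2y - 6)/(3y + 3) + 2/3 = (3(-2y - 6) − (-2)(3y + 3)) / (3(3y + 3)) = -12/(3(3y + 3)).
For y > 0 we have 3y + 3 > 3y, so |(-2y - 6)/(3y + 3) + 2/3| = 12/(3(3y + 3)) < 12/(3·3y) = (4/3)/y.
Thus |(-2y - 6)/(3y + 3) + 2/3| < ε whenever y > (4/3)/ε.
Take N_0 = (4/3)/ε. If y > N_0 then |(-2y - 6)/(3y + 3) + 2/3| < (4/3)/y < ε.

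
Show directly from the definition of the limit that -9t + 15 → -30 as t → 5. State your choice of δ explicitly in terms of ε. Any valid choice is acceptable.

Let ε > 0. We need δ > 0 so that 0 < |t − 5| < δ implies |(-9t + 15) + 30| < ε.
Since (-9t + 15) + 30 = -9(t − 5), we have |(-9t + 15) + 30| = 9|t − 5|.
Thus it suffices that |t − 5| < ε/9.
Take δ = ε/9. If 0 < |t − 5| < δ then |(-9t + 15) + 30| = 9|t − 5| < 9·(ε/9) = ε.

δ = ε/9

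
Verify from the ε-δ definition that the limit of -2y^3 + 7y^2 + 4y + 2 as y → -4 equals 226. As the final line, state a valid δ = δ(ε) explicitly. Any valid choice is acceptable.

Let ε > 0 be given. We want δ > 0 such that 0 < |y + 4| < δ implies |(-2y^3 + 7y^2 + 4y + 2) − 226| < ε.
(-2y^3 + 7y^2 + 4y + 2) − 226 = -2y^3 + 7y^2 + 4y - 224 = (y + 4)(-2y^2 + 15y - 56).
So |(-2y^3 + 7y^2 + 4y + 2) − 226| = |y + 4|·|-2y^2 + 15y - 56|.
Require δ ≤ 1. Then |y + 4| < 1 gives |y| < 5, and by the triangle inequality |-2y^2 + 15y - 56| ≤ 2·5^2 + 15·5 + 56 = 181.
Hence |(-2y^3 + 7y^2 + 4y + 2) − 226| ≤ 181|y + 4| < ε provided |y + 4| < ε/181.
Take δ = min(1, ε/181). Then 0 < |y + 4| < δ gives both |y + 4| < 1 and |y + 4| < ε/181, so |(-2y^3 + 7y^2 + 4y + 2) − 226| < ε.

δ = min(1, ε/181)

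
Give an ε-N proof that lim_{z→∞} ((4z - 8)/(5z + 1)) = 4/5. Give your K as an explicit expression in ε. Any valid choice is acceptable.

Let ε > 0. We seek K > 0 such that z > K implies |(4z - 8)/(5z + 1) − (4/5)| < ε.
(4z - 8)/(5z + 1) − (4/5) = (5(4z - 8) − 4(5z + 1)) / (5(5z + 1)) = -44/(5(5z + 1)).
For z > 0 we have 5z + 1 > 5z, so |(4z - 8)/(5z + 1) − (4/5)| = 44/(5(5z + 1)) < 44/(5·5z) = (44/25)/z.
Thus |(4z - 8)/(5z + 1) − (4/5)| < ε whenever z > (44/25)/ε.
Take K = (44/25)/ε. If z > K then |(4z - 8)/(5z + 1) − (4/5)| < (44/25)/z < ε.

K = (44/25)/ε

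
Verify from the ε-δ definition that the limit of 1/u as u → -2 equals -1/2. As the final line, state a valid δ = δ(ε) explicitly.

Suppose ε > 0. We seek δ > 0 such that 0 < |u + 2| < δ implies |1/u + 1/2| < ε.
|1/u + 1/2| = |-2 − u|/(2·|u|) = |u + 2|/(2|u|).
Restrict δ ≤ 1. Then |u + 2| < 1 gives |u| > 1, so 2|u| > 2.
Then |1/u + 1/2| < |u + 2|/2, which is < ε when |u + 2| < 2ε.
Take δ = min(1, 2ε). Then 0 < |u + 2| < δ gives both |u + 2| < 1 and |u + 2| < 2ε, so |1/u + 1/2| < ε.

δ = min(1, 2ε)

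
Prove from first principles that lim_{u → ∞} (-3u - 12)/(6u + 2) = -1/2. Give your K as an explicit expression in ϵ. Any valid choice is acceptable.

Fix ϵ > 0. We seek K > 0 such that u > K implies |(-3u - 12)/(6u + 2) + 1/2| < ϵ.
(-3u - 12)/(6u + 2) + 1/2 = (6(-3u - 12) − (-3)(6u + 2)) / (6(6u + 2)) = -66/(6(6u + 2)).
For u > 0 we have 6u + 2 > 6u, so |(-3u - 12)/(6u + 2) + 1/2| = 66/(6(6u + 2)) < 66/(6·6u) = (11/6)/u.
Thus |(-3u - 12)/(6u + 2) + 1/2| < ϵ whenever u > (11/6)/ϵ.
Take K = (11/6)/ϵ. If u > K then |(-3u - 12)/(6u + 2) + 1/2| < (11/6)/u < ϵ.

K = (11/6)/ϵ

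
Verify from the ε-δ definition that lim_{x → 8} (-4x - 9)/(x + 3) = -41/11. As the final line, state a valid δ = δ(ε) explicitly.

Suppose ε > 0. We want δ > 0 with 0 < |x − 8| < δ ⇒ |(-4x - 9)/(x + 3) + 41/11| < ε.
Combining over a common denominator, (-4x - 9)/(x + 3) + 41/11 = [(-4x - 9)·11 − (-41)·(x + 3)] / [11·(x + 3)] = -3(x − 8) / (11(x + 3)).
So |(-4x - 9)/(x + 3) + 41/11| = 3|x − 8| / (11·|x + 3|).
Restrict δ ≤ 11/2. Then |x − 8| < 11/2 gives |x + 3| = |(x − 8) + 11| ≥ 11 − 11/2 = 11/2.
Hence |(-4x - 9)/(x + 3) + 41/11| < 3|x − 8|/(11·(11/2)) = (6/121)|x − 8|, which is < ε once |x − 8| < (121/6)ε.
Take δ = min(11/2, (121/6)ε). Then 0 < |x − 8| < δ forces both bounds, so |(-4x - 9)/(x + 3) + 41/11| < ε.

δ = min(11/2, (121/6)ε)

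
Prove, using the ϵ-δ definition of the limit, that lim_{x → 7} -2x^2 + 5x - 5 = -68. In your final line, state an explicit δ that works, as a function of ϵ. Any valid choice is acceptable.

Fix ϵ > 0. We want δ > 0 such that 0 < |x − 7| < δ implies |(-2x^2 + 5x - 5) + 68| < ϵ.
(-2x^2 + 5x - 5) + 68 = -2x^2 + 5x + 63 = (x − 7)(-2x - 9).
So |(-2x^2 + 5x - 5) + 68| = |x − 7|·|-2x - 9|.
Assume first that |x − 7| < 1, so |x| < 8. Then |-2x - 9| ≤ 2·8 + 9 = 25.
Hence |(-2x^2 + 5x - 5) + 68| ≤ 25|x − 7| < ϵ provided |x − 7| < ϵ/25.
Take δ = min(1, ϵ/25). Then 0 < |x − 7| < δ gives both |x − 7| < 1 and |x − 7| < ϵ/25, so |(-2x^2 + 5x - 5) + 68| < ϵ.

δ = min(1, ϵ/25)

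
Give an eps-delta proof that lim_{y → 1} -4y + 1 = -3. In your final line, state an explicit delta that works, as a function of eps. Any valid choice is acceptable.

delta = eps/4

Fix eps > 0. We need delta > 0 so that 0 < |y − 1| < delta implies |(-4y + 1) + 3| < eps.
Since (-4y + 1) + 3 = -4(y − 1), we have |(-4y + 1) + 3| = 4|y − 1|.
So 4|y − 1| < eps exactly when |y − 1| < eps/4.
Take delta = eps/4. If 0 < |y − 1| < delta then |(-4y + 1) + 3| = 4|y − 1| < 4·(eps/4) = eps.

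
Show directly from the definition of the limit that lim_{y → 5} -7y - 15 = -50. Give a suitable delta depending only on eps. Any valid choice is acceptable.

delta = eps/7

Let eps > 0. We need delta > 0 so that 0 < |y − 5| < delta implies |(-7y - 15) + 50| < eps.
|(-7y - 15) + 50| = |-7y + 35| = 7|y − 5|.
Thus it suffices that |y − 5| < eps/7.
Take delta = eps/7. If 0 < |y − 5| < delta then |(-7y - 15) + 50| = 7|y − 5| < 7·(eps/7) = eps.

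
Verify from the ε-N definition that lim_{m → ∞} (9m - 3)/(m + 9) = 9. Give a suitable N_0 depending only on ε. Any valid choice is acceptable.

N_0 = 84/ε

Fix ε > 0. For m ≥ 1, |(9m - 3)/(m + 9) − 9| = |-84|/((m + 9)) = 84/((m + 9)).
Since m + 9 ≥ m for m ≥ 1, this is ≤ 84/(m) = 84/m.
So |(9m - 3)/(m + 9) − 9| < ε whenever m > 84/ε.
Take N_0 = 84/ε. If m > N_0 then |(9m - 3)/(m + 9) − 9| ≤ 84/m < ε.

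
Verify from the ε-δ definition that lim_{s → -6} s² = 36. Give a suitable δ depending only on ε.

Fix ε > 0. We seek δ > 0 with 0 < |s + 6| < δ ⇒ |s² − 36| < ε.
Factor: s² − 36 = (s + 6)(s - 6), so |s² − 36| = |s + 6|·|s - 6|.
Restrict δ ≤ 2. Then |s + 6| < 2 gives |s| < 8, so by the triangle inequality |s - 6| ≤ 8 + 6 = 14.
Hence |s² − 36| ≤ 14|s + 6|, which is < ε once |s + 6| < ε/14.
Take δ = min(2, ε/14). If 0 < |s + 6| < δ then both bounds hold and |s² − 36| ≤ 14|s + 6| < 14·(ε/14) = ε.

δ = min(2, ε/14)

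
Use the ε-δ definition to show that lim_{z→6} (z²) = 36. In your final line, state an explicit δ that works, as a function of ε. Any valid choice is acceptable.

Let ε > 0. We seek δ > 0 with 0 < |z − 6| < δ ⇒ |z² − 36| < ε.
Factor: z² − 36 = (z − 6)(z + 6), so |z² − 36| = |z − 6|·|z + 6|.
Impose δ ≤ 2 so that |z| < 8; then |z + 6| ≤ 14.
Hence |z² − 36| ≤ 14|z − 6|, which is < ε once |z − 6| < ε/14.
Take δ = min(2, ε/14). If 0 < |z − 6| < δ then both bounds hold and |z² − 36| ≤ 14|z − 6| < 14·(ε/14) = ε.

δ = min(2, ε/14)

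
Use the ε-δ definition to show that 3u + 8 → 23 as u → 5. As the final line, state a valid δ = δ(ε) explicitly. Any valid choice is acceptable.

δ = ε/3

Let ε > 0 be given. We need δ > 0 so that 0 < |u − 5| < δ implies |(3u + 8) − 23| < ε.
|(3u + 8) − 23| = |3u - 15| = 3|u − 5|.
Thus it suffices that |u − 5| < ε/3.
Choosing δ = ε/3 gives |(3u + 8) − 23| = 3|u − 5| < ε whenever |u − 5| < δ.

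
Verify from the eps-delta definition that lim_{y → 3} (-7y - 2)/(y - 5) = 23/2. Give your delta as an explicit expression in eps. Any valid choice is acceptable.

delta = min(1, (2/37)eps)

Let eps > 0 be given. We want delta > 0 with 0 < |y − 3| < delta ⇒ |(-7y - 2)/(y - 5) − (23/2)| < eps.
Combining over a common denominator, (-7y - 2)/(y - 5) − (23/2) = [(-7y - 2)·(-2) − (-23)·(y - 5)] / [(-2)·(y - 5)] = 37(y − 3) / ((-2)(y - 5)).
So |(-7y - 2)/(y - 5) − (23/2)| = 37|y − 3| / (2·|y − 5|).
Restrict delta ≤ 1. Then |y − 3| < 1 gives |y − 5| = |(y − 3) + (-2)| ≥ 2 − 1 = 1.
Hence |(-7y - 2)/(y - 5) − (23/2)| < 37|y − 3|/(2·1) = (37/2)|y − 3|, which is < eps once |y − 3| < (2/37)eps.
Take delta = min(1, (2/37)eps). Then 0 < |y − 3| < delta forces both bounds, so |(-7y - 2)/(y - 5) − (23/2)| < eps.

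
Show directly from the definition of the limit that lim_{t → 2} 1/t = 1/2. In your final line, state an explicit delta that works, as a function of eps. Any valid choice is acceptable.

Suppose eps > 0. We seek delta > 0 such that 0 < |t − 2| < delta implies |1/t − (1/2)| < eps.
|1/t − (1/2)| = |2 − t|/(2·|t|) = |t − 2|/(2|t|).
Restrict delta ≤ 1. Then |t − 2| < 1 gives |t| > 1, so 2|t| > 2.
Then |1/t − (1/2)| < |t − 2|/2, which is < eps when |t − 2| < 2eps.
Take delta = min(1, 2eps). Then 0 < |t − 2| < delta gives both |t − 2| < 1 and |t − 2| < 2eps, so |1/t − (1/2)| < eps.

delta = min(1, 2eps)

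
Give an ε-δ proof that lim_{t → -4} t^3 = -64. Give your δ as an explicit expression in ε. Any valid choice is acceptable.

δ = min(1, ε/61)

Let ε > 0 be given. We seek δ > 0 with 0 < |t + 4| < δ ⇒ |t^3 + 64| < ε.
Factor: t^3 + 64 = (t + 4)(t^2 - 4t + 16), so |t^3 + 64| = |t + 4|·|t^2 - 4t + 16|.
Impose δ ≤ 1 so that |t| < 5; then |t^2 - 4t + 16| ≤ 61.
Hence |t^3 + 64| ≤ 61|t + 4|, which is < ε once |t + 4| < ε/61.
Take δ = min(1, ε/61). If 0 < |t + 4| < δ then both bounds hold and |t^3 + 64| ≤ 61|t + 4| < 61·(ε/61) = ε.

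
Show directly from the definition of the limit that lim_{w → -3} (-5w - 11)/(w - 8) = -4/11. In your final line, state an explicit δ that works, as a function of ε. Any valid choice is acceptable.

δ = min(11/2, (121/102)ε)

Let ε > 0 be given. We want δ > 0 with 0 < |w + 3| < δ ⇒ |(-5w - 11)/(w - 8) + 4/11| < ε.
Combining over a common denominator, (-5w - 11)/(w - 8) + 4/11 = [(-5w - 11)·(-11) − 4·(w - 8)] / [(-11)·(w - 8)] = 51(w + 3) / ((-11)(w - 8)).
So |(-5w - 11)/(w - 8) + 4/11| = 51|w + 3| / (11·|w − 8|).
Require δ ≤ 11/2, so |w − 8| ≥ |-11| − |w + 3| > 11 − 11/2 = 11/2.
Hence |(-5w - 11)/(w - 8) + 4/11| < 51|w + 3|/(11·(11/2)) = (102/121)|w + 3|, which is < ε once |w + 3| < (121/102)ε.
Take δ = min(11/2, (121/102)ε). Then 0 < |w + 3| < δ forces both bounds, so |(-5w - 11)/(w - 8) + 4/11| < ε.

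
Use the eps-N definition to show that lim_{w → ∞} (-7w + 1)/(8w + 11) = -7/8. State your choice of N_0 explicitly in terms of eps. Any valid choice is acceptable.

N_0 = (85/64)/eps

Suppose eps > 0. We seek N_0 > 0 such that w > N_0 implies |(-7w + 1)/(8w + 11) + 7/8| < eps.
(-7w + 1)/(8w + 11) + 7/8 = (8(-7w + 1) − (-7)(8w + 11)) / (8(8w + 11)) = 85/(8(8w + 11)).
For w > 0 we have 8w + 11 > 8w, so |(-7w + 1)/(8w + 11) + 7/8| = 85/(8(8w + 11)) < 85/(8·8w) = (85/64)/w.
Thus |(-7w + 1)/(8w + 11) + 7/8| < eps whenever w > (85/64)/eps.
Take N_0 = (85/64)/eps. If w > N_0 then |(-7w + 1)/(8w + 11) + 7/8| < (85/64)/w < eps.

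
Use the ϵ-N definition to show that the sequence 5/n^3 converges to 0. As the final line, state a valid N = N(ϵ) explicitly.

Suppose ϵ > 0. For n ≥ 1, |5/n^3 − 0| = 5/n^3.
5/n^3 < ϵ ⇔ n^3 > 5/ϵ ⇔ n > (5/ϵ)^{1/3}.
Take N = (5/ϵ)^{1/3}. Then n > N implies 5/n^3 < ϵ.

N = (5/ϵ)^{1/3}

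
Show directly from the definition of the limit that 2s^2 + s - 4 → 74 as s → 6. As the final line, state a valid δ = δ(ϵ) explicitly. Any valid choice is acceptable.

Fix ϵ > 0. We want δ > 0 such that 0 < |s − 6| < δ implies |(2s^2 + s - 4) − 74| < ϵ.
(2s^2 + s - 4) − 74 = 2s^2 + s - 78 = (s − 6)(2s + 13).
So |(2s^2 + s - 4) − 74| = |s − 6|·|2s + 13|.
Require δ ≤ 2. Then |s − 6| < 2 gives |s| < 8, and by the triangle inequality |2s + 13| ≤ 2·8 + 13 = 29.
Hence |(2s^2 + s - 4) − 74| ≤ 29|s − 6| < ϵ provided |s − 6| < ϵ/29.
Take δ = min(2, ϵ/29). Then 0 < |s − 6| < δ gives both |s − 6| < 2 and |s − 6| < ϵ/29, so |(2s^2 + s - 4) − 74| < ϵ.

δ = min(2, ϵ/29)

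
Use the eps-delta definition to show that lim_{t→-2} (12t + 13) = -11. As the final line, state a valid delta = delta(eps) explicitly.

delta = eps/12

Suppose eps > 0. We need delta > 0 so that 0 < |t + 2| < delta implies |(12t + 13) + 11| < eps.
Since (12t + 13) + 11 = 12(t + 2), we have |(12t + 13) + 11| = 12|t + 2|.
So 12|t + 2| < eps exactly when |t + 2| < eps/12.
Choosing delta = eps/12 gives |(12t + 13) + 11| = 12|t + 2| < eps whenever |t + 2| < delta.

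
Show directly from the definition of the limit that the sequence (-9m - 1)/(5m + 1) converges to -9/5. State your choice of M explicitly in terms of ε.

Suppose ε > 0. For m ≥ 1, |(-9m - 1)/(5m + 1) + 9/5| = |4|/(5(5m + 1)) = 4/(5(5m + 1)).
Since 5m + 1 ≥ 5m for m ≥ 1, this is ≤ 4/(5·5m) = (4/25)/m.
So |(-9m - 1)/(5m + 1) + 9/5| < ε whenever m > (4/25)/ε.
Take M = (4/25)/ε. If m > M then |(-9m - 1)/(5m + 1) + 9/5| ≤ (4/25)/m < ε.

M = (4/25)/ε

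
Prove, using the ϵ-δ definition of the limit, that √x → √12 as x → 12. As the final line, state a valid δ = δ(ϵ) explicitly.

δ = min(12, √12·ϵ)

Suppose ϵ > 0. We want δ > 0 such that 0 < |x − 12| < δ implies |√x − √12| < ϵ.
Multiplying by the conjugate, |√x − √12| = |x − 12|/(√x + √12).
Restrict δ ≤ 12 so that |x − 12| < 12 forces x > 0, and then √x + √12 > √12.
Hence |√x − √12| < |x − 12|/√12, which is < ϵ once |x − 12| < √12·ϵ.
Take δ = min(12, √12·ϵ). If 0 < |x − 12| < δ then x > 0 and |√x − √12| < |x − 12|/√12 < ϵ.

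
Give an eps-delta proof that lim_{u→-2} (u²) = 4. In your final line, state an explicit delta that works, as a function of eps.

delta = min(1, eps/5)

Suppose eps > 0. We seek delta > 0 with 0 < |u + 2| < delta ⇒ |u² − 4| < eps.
Factor: u² − 4 = (u + 2)(u - 2), so |u² − 4| = |u + 2|·|u - 2|.
Impose delta ≤ 1 so that |u| < 3; then |u - 2| ≤ 5.
Hence |u² − 4| ≤ 5|u + 2|, which is < eps once |u + 2| < eps/5.
Take delta = min(1, eps/5). If 0 < |u + 2| < delta then both bounds hold and |u² − 4| ≤ 5|u + 2| < 5·(eps/5) = eps.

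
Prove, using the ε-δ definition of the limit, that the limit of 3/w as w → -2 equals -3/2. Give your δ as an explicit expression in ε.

δ = min(1, (2/3)ε)

Let ε > 0 be given. We seek δ > 0 such that 0 < |w + 2| < δ implies |3/w + 3/2| < ε.
|3/w + 3/2| = 3·|-2 − w|/(2·|w|) = 3|w + 2|/(2|w|).
Restrict δ ≤ 1. Then |w + 2| < 1 gives |w| > 1, so 2|w| > 2.
Then |3/w + 3/2| < 3|w + 2|/2, which is < ε when |w + 2| < (2/3)ε.
Take δ = min(1, (2/3)ε). Then 0 < |w + 2| < δ gives both |w + 2| < 1 and |w + 2| < (2/3)ε, so |3/w + 3/2| < ε.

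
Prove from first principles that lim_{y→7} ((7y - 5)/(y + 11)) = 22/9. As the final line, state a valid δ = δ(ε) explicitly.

δ = min(9, (81/41)ε)

Suppose ε > 0. We want δ > 0 with 0 < |y − 7| < δ ⇒ |(7y - 5)/(y + 11) − (22/9)| < ε.
Combining over a common denominator, (7y - 5)/(y + 11) − (22/9) = [(7y - 5)·18 − 44·(y + 11)] / [18·(y + 11)] = 82(y − 7) / (18(y + 11)).
So |(7y - 5)/(y + 11) − (22/9)| = 82|y − 7| / (18·|y + 11|).
Require δ ≤ 9, so |y + 11| ≥ |18| − |y − 7| > 18 − 9 = 9.
Hence |(7y - 5)/(y + 11) − (22/9)| < 82|y − 7|/(18·9) = (41/81)|y − 7|, which is < ε once |y − 7| < (81/41)ε.
Take δ = min(9, (81/41)ε). Then 0 < |y − 7| < δ forces both bounds, so |(7y - 5)/(y + 11) − (22/9)| < ε.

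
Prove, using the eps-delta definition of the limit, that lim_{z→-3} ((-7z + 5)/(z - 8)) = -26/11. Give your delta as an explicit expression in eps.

Let eps > 0. We want delta > 0 with 0 < |z + 3| < delta ⇒ |(-7z + 5)/(z - 8) + 26/11| < eps.
Combining over a common denominator, (-7z + 5)/(z - 8) + 26/11 = [(-7z + 5)·(-11) − 26·(z - 8)] / [(-11)·(z - 8)] = 51(z + 3) / ((-11)(z - 8)).
So |(-7z + 5)/(z - 8) + 26/11| = 51|z + 3| / (11·|z − 8|).
Restrict delta ≤ 11/2. Then |z + 3| < 11/2 gives |z − 8| = |(z + 3) + (-11)| ≥ 11 − 11/2 = 11/2.
Hence |(-7z + 5)/(z - 8) + 26/11| < 51|z + 3|/(11·(11/2)) = (102/121)|z + 3|, which is < eps once |z + 3| < (121/102)eps.
Take delta = min(11/2, (121/102)eps). Then 0 < |z + 3| < delta forces both bounds, so |(-7z + 5)/(z - 8) + 26/11| < eps.

delta = min(11/2, (121/102)eps)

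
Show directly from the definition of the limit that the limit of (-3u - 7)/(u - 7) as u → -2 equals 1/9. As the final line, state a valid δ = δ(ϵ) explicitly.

δ = min(9/2, (81/56)ϵ)

Let ϵ > 0. We want δ > 0 with 0 < |u + 2| < δ ⇒ |(-3u - 7)/(u - 7) − (1/9)| < ϵ.
Combining over a common denominator, (-3u - 7)/(u - 7) − (1/9) = [(-3u - 7)·(-9) − (-1)·(u - 7)] / [(-9)·(u - 7)] = 28(u + 2) / ((-9)(u - 7)).
So |(-3u - 7)/(u - 7) − (1/9)| = 28|u + 2| / (9·|u − 7|).
Require δ ≤ 9/2, so |u − 7| ≥ |-9| − |u + 2| > 9 − 9/2 = 9/2.
Hence |(-3u - 7)/(u - 7) − (1/9)| < 28|u + 2|/(9·(9/2)) = (56/81)|u + 2|, which is < ϵ once |u + 2| < (81/56)ϵ.
Take δ = min(9/2, (81/56)ϵ). Then 0 < |u + 2| < δ forces both bounds, so |(-3u - 7)/(u - 7) − (1/9)| < ϵ.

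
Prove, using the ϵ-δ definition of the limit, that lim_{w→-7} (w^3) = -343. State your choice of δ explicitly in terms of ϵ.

Let ϵ > 0. We seek δ > 0 with 0 < |w + 7| < δ ⇒ |w^3 + 343| < ϵ.
Factor: w^3 + 343 = (w + 7)(w^2 - 7w + 49), so |w^3 + 343| = |w + 7|·|w^2 - 7w + 49|.
Restrict δ ≤ 1. Then |w + 7| < 1 gives |w| < 8, so by the triangle inequality |w^2 - 7w + 49| ≤ 8^2 + 7·8 + 49 = 169.
Hence |w^3 + 343| ≤ 169|w + 7|, which is < ϵ once |w + 7| < ϵ/169.
Take δ = min(1, ϵ/169). If 0 < |w + 7| < δ then both bounds hold and |w^3 + 343| ≤ 169|w + 7| < 169·(ϵ/169) = ϵ.

δ = min(1, ϵ/169)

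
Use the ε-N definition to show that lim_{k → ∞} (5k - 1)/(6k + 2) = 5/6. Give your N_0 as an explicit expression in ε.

N_0 = (4/9)/ε

Let ε > 0 be given. For k ≥ 1, |(5k - 1)/(6k + 2) − (5/6)| = |-16|/(6(6k + 2)) = 16/(6(6k + 2)).
Since 6k + 2 ≥ 6k for k ≥ 1, this is ≤ 16/(6·6k) = (4/9)/k.
So |(5k - 1)/(6k + 2) − (5/6)| < ε whenever k > (4/9)/ε.
Take N_0 = (4/9)/ε. If k > N_0 then |(5k - 1)/(6k + 2) − (5/6)| ≤ (4/9)/k < ε.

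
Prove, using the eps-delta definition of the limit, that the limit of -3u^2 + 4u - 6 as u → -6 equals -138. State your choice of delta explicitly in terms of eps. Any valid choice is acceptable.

delta = min(1, eps/43)

Fix eps > 0. We want delta > 0 such that 0 < |u + 6| < delta implies |(-3u^2 + 4u - 6) + 138| < eps.
(-3u^2 + 4u - 6) + 138 = -3u^2 + 4u + 132 = (u + 6)(-3u + 22).
So |(-3u^2 + 4u - 6) + 138| = |u + 6|·|-3u + 22|.
Require delta ≤ 1. Then |u + 6| < 1 gives |u| < 7, and by the triangle inequality |-3u + 22| ≤ 3·7 + 22 = 43.
Hence |(-3u^2 + 4u - 6) + 138| ≤ 43|u + 6| < eps provided |u + 6| < eps/43.
Choosing delta = min(1, eps/43) ensures both conditions, hence |(-3u^2 + 4u - 6) + 138| < eps.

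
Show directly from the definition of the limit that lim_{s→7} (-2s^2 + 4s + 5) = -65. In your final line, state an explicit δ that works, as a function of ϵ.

Let ϵ > 0 be given. We want δ > 0 such that 0 < |s − 7| < δ implies |(-2s^2 + 4s + 5) + 65| < ϵ.
(-2s^2 + 4s + 5) + 65 = -2s^2 + 4s + 70 = (s − 7)(-2s - 10).
So |(-2s^2 + 4s + 5) + 65| = |s − 7|·|-2s - 10|.
Assume first that |s − 7| < 1, so |s| < 8. Then |-2s - 10| ≤ 2·8 + 10 = 26.
Hence |(-2s^2 + 4s + 5) + 65| ≤ 26|s − 7| < ϵ provided |s − 7| < ϵ/26.
Take δ = min(1, ϵ/26). Then 0 < |s − 7| < δ gives both |s − 7| < 1 and |s − 7| < ϵ/26, so |(-2s^2 + 4s + 5) + 65| < ϵ.

δ = min(1, ϵ/26)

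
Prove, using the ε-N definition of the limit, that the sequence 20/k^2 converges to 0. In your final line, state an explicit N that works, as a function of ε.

N = (20/ε)^{1/2}

Suppose ε > 0. For k ≥ 1, |20/k^2 − 0| = 20/k^2.
20/k^2 < ε ⇔ k^2 > 20/ε ⇔ k > (20/ε)^{1/2}.
Take N = (20/ε)^{1/2}. Then k > N implies 20/k^2 < ε.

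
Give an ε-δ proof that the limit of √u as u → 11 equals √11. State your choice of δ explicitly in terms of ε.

δ = min(11, √11·ε)

Fix ε > 0. We want δ > 0 such that 0 < |u − 11| < δ implies |√u − √11| < ε.
Multiplying by the conjugate, |√u − √11| = |u − 11|/(√u + √11).
Restrict δ ≤ 11 so that |u − 11| < 11 forces u > 0, and then √u + √11 > √11.
Hence |√u − √11| < |u − 11|/√11, which is < ε once |u − 11| < √11·ε.
Take δ = min(11, √11·ε). If 0 < |u − 11| < δ then u > 0 and |√u − √11| < |u − 11|/√11 < ε.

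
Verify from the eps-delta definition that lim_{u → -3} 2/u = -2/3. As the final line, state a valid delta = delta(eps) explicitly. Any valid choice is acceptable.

Let eps > 0 be given. We seek delta > 0 such that 0 < |u + 3| < delta implies |2/u + 2/3| < eps.
|2/u + 2/3| = 2·|-3 − u|/(3·|u|) = 2|u + 3|/(3|u|).
Require delta ≤ 3/2 so that |u| > 3 − 3/2 = 3/2, hence 3|u| > 9/2.
Then |2/u + 2/3| < 2|u + 3|/(9/2), which is < eps when |u + 3| < (9/4)eps.
Take delta = min(3/2, (9/4)eps). Then 0 < |u + 3| < delta gives both |u + 3| < 3/2 and |u + 3| < (9/4)eps, so |2/u + 2/3| < eps.

delta = min(3/2, (9/4)eps)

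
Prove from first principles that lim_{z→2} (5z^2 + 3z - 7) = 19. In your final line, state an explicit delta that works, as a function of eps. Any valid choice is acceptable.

Let eps > 0. We want delta > 0 such that 0 < |z − 2| < delta implies |(5z^2 + 3z - 7) − 19| < eps.
(5z^2 + 3z - 7) − 19 = 5z^2 + 3z - 26 = (z − 2)(5z + 13).
So |(5z^2 + 3z - 7) − 19| = |z − 2|·|5z + 13|.
Require delta ≤ 1. Then |z − 2| < 1 gives |z| < 3, and by the triangle inequality |5z + 13| ≤ 5·3 + 13 = 28.
Hence |(5z^2 + 3z - 7) − 19| ≤ 28|z − 2| < eps provided |z − 2| < eps/28.
Take delta = min(1, eps/28). Then 0 < |z − 2| < delta gives both |z − 2| < 1 and |z − 2| < eps/28, so |(5z^2 + 3z - 7) − 19| < eps.

delta = min(1, eps/28)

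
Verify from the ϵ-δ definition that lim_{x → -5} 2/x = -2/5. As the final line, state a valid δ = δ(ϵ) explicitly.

Let ϵ > 0 be given. We seek δ > 0 such that 0 < |x + 5| < δ implies |2/x + 2/5| < ϵ.
|2/x + 2/5| = 2·|-5 − x|/(5·|x|) = 2|x + 5|/(5|x|).
Restrict δ ≤ 5/2. Then |x + 5| < 5/2 gives |x| > 5/2, so 5|x| > 25/2.
Then |2/x + 2/5| < 2|x + 5|/(25/2), which is < ϵ when |x + 5| < (25/4)ϵ.
Take δ = min(5/2, (25/4)ϵ). Then 0 < |x + 5| < δ gives both |x + 5| < 5/2 and |x + 5| < (25/4)ϵ, so |2/x + 2/5| < ϵ.

δ = min(5/2, (25/4)ϵ)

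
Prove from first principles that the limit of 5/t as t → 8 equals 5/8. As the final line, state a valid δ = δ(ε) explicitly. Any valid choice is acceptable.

Fix ε > 0. We seek δ > 0 such that 0 < |t − 8| < δ implies |5/t − (5/8)| < ε.
|5/t − (5/8)| = 5·|8 − t|/(8·|t|) = 5|t − 8|/(8|t|).
Require δ ≤ 4 so that |t| > 8 − 4 = 4, hence 8|t| > 32.
Then |5/t − (5/8)| < 5|t − 8|/32, which is < ε when |t − 8| < (32/5)ε.
Take δ = min(4, (32/5)ε). Then 0 < |t − 8| < δ gives both |t − 8| < 4 and |t − 8| < (32/5)ε, so |5/t − (5/8)| < ε.

δ = min(4, (32/5)ε)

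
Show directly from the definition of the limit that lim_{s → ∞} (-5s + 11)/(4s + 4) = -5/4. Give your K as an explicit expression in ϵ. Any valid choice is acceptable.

K = 4/ϵ

Let ϵ > 0 be given. We seek K > 0 such that s > K implies |(-5s + 11)/(4s + 4) + 5/4| < ϵ.
(-5s + 11)/(4s + 4) + 5/4 = (4(-5s + 11) − (-5)(4s + 4)) / (4(4s + 4)) = 64/(4(4s + 4)).
For s > 0 we have 4s + 4 > 4s, so |(-5s + 11)/(4s + 4) + 5/4| = 64/(4(4s + 4)) < 64/(4·4s) = 4/s.
Thus |(-5s + 11)/(4s + 4) + 5/4| < ϵ whenever s > 4/ϵ.
Take K = 4/ϵ. If s > K then |(-5s + 11)/(4s + 4) + 5/4| < 4/s < ϵ.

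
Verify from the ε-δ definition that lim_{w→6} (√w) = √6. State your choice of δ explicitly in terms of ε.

Suppose ε > 0. We want δ > 0 such that 0 < |w − 6| < δ implies |√w − √6| < ε.
Rationalise: √w − √6 = (w − 6)/(√w + √6), so |√w − √6| = |w − 6|/(√w + √6).
Restrict δ ≤ 6 so that |w − 6| < 6 forces w > 0, and then √w + √6 > √6.
Hence |√w − √6| < |w − 6|/√6, which is < ε once |w − 6| < √6·ε.
Take δ = min(6, √6·ε). If 0 < |w − 6| < δ then w > 0 and |√w − √6| < |w − 6|/√6 < ε.

δ = min(6, √6·ε)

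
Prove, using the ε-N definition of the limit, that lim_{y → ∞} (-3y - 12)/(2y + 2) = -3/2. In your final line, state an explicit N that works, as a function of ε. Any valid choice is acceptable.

Let ε > 0 be given. We seek N > 0 such that y > N implies |(-3y - 12)/(2y + 2) + 3/2| < ε.
(-3y - 12)/(2y + 2) + 3/2 = (2(-3y - 12) − (-3)(2y + 2)) / (2(2y + 2)) = -18/(2(2y + 2)).
For y > 0 we have 2y + 2 > 2y, so |(-3y - 12)/(2y + 2) + 3/2| = 18/(2(2y + 2)) < 18/(2·2y) = (9/2)/y.
Thus |(-3y - 12)/(2y + 2) + 3/2| < ε whenever y > (9/2)/ε.
Take N = (9/2)/ε. If y > N then |(-3y - 12)/(2y + 2) + 3/2| < (9/2)/y < ε.

N = (9/2)/ε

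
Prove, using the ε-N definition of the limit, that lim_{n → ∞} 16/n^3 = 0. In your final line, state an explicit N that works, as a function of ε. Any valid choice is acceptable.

N = (16/ε)^{1/3}

Fix ε > 0. For n ≥ 1, |16/n^3 − 0| = 16/n^3.
16/n^3 < ε ⇔ n^3 > 16/ε ⇔ n > (16/ε)^{1/3}.
Take N = (16/ε)^{1/3}. Then n > N implies 16/n^3 < ε.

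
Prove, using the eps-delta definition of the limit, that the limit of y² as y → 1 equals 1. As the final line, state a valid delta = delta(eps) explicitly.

Fix eps > 0. We seek delta > 0 with 0 < |y − 1| < delta ⇒ |y² − 1| < eps.
Factor: y² − 1 = (y − 1)(y + 1), so |y² − 1| = |y − 1|·|y + 1|.
Restrict delta ≤ 2. Then |y − 1| < 2 gives |y| < 3, so by the triangle inequality |y + 1| ≤ 3 + 1 = 4.
Hence |y² − 1| ≤ 4|y − 1|, which is < eps once |y − 1| < eps/4.
Take delta = min(2, eps/4). If 0 < |y − 1| < delta then both bounds hold and |y² − 1| ≤ 4|y − 1| < 4·(eps/4) = eps.

delta = min(2, eps/4)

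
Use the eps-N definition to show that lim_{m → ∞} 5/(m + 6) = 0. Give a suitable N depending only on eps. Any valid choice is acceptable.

N = 5/eps

Let eps > 0. For m ≥ 1, |5/(m + 6) − 0| = 5/(m + 6) ≤ 5/m.
We need 5/m < eps, i.e. m > 5/eps.
Take N = 5/eps. If m > N then |5/(m + 6)| ≤ 5/m < eps.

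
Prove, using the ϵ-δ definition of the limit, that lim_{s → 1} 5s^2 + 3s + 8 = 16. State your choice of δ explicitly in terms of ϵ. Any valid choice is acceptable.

δ = min(1, ϵ/18)

Let ϵ > 0 be given. We want δ > 0 such that 0 < |s − 1| < δ implies |(5s^2 + 3s + 8) − 16| < ϵ.
(5s^2 + 3s + 8) − 16 = 5s^2 + 3s - 8 = (s − 1)(5s + 8).
So |(5s^2 + 3s + 8) − 16| = |s − 1|·|5s + 8|.
Assume first that |s − 1| < 1, so |s| < 2. Then |5s + 8| ≤ 5·2 + 8 = 18.
Hence |(5s^2 + 3s + 8) − 16| ≤ 18|s − 1| < ϵ provided |s − 1| < ϵ/18.
Choosing δ = min(1, ϵ/18) ensures both conditions, hence |(5s^2 + 3s + 8) − 16| < ϵ.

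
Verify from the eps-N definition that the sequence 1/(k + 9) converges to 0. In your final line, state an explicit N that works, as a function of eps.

N = 1/eps

Let eps > 0 be given. For k ≥ 1, |1/(k + 9) − 0| = 1/(k + 9) ≤ 1/k.
We need 1/k < eps, i.e. k > 1/eps.
Take N = 1/eps. If k > N then |1/(k + 9)| ≤ 1/k < eps.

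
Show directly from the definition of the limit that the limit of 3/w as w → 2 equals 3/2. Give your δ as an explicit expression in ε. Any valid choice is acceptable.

δ = min(1, (2/3)ε)

Suppose ε > 0. We seek δ > 0 such that 0 < |w − 2| < δ implies |3/w − (3/2)| < ε.
|3/w − (3/2)| = 3·|2 − w|/(2·|w|) = 3|w − 2|/(2|w|).
Require δ ≤ 1 so that |w| > 2 − 1 = 1, hence 2|w| > 2.
Then |3/w − (3/2)| < 3|w − 2|/2, which is < ε when |w − 2| < (2/3)ε.
Take δ = min(1, (2/3)ε). Then 0 < |w − 2| < δ gives both |w − 2| < 1 and |w − 2| < (2/3)ε, so |3/w − (3/2)| < ε.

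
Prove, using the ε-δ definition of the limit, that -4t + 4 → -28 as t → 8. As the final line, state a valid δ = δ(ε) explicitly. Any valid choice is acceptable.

δ = ε/4

Let ε > 0 be given. We need δ > 0 so that 0 < |t − 8| < δ implies |(-4t + 4) + 28| < ε.
|(-4t + 4) + 28| = |-4t + 32| = 4|t − 8|.
Thus it suffices that |t − 8| < ε/4.
Choosing δ = ε/4 gives |(-4t + 4) + 28| = 4|t − 8| < ε whenever |t − 8| < δ.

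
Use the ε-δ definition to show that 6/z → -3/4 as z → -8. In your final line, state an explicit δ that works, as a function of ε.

Let ε > 0. We seek δ > 0 such that 0 < |z + 8| < δ implies |6/z + 3/4| < ε.
|6/z + 3/4| = 6·|-8 − z|/(8·|z|) = 6|z + 8|/(8|z|).
Restrict δ ≤ 4. Then |z + 8| < 4 gives |z| > 4, so 8|z| > 32.
Then |6/z + 3/4| < 6|z + 8|/32, which is < ε when |z + 8| < (16/3)ε.
Take δ = min(4, (16/3)ε). Then 0 < |z + 8| < δ gives both |z + 8| < 4 and |z + 8| < (16/3)ε, so |6/z + 3/4| < ε.

δ = min(4, (16/3)ε)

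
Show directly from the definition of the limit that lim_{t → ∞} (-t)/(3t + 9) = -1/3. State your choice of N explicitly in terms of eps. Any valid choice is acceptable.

Let eps > 0 be given. We seek N > 0 such that t > N implies |(-t)/(3t + 9) + 1/3| < eps.
(-t)/(3t + 9) + 1/3 = (3(-t) − (-1)(3t + 9)) / (3(3t + 9)) = 9/(3(3t + 9)).
For t > 0 we have 3t + 9 > 3t, so |(-t)/(3t + 9) + 1/3| = 9/(3(3t + 9)) < 9/(3·3t) = 1/t.
Thus |(-t)/(3t + 9) + 1/3| < eps whenever t > 1/eps.
Take N = 1/eps. If t > N then |(-t)/(3t + 9) + 1/3| < 1/t < eps.

N = 1/eps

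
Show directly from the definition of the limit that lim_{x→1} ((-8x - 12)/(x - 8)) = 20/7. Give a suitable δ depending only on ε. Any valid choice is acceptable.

Let ε > 0. We want δ > 0 with 0 < |x − 1| < δ ⇒ |(-8x - 12)/(x - 8) − (20/7)| < ε.
Combining over a common denominator, (-8x - 12)/(x - 8) − (20/7) = [(-8x - 12)·(-7) − (-20)·(x - 8)] / [(-7)·(x - 8)] = 76(x − 1) / ((-7)(x - 8)).
So |(-8x - 12)/(x - 8) − (20/7)| = 76|x − 1| / (7·|x − 8|).
Require δ ≤ 7/2, so |x − 8| ≥ |-7| − |x − 1| > 7 − 7/2 = 7/2.
Hence |(-8x - 12)/(x - 8) − (20/7)| < 76|x − 1|/(7·(7/2)) = (152/49)|x − 1|, which is < ε once |x − 1| < (49/152)ε.
Take δ = min(7/2, (49/152)ε). Then 0 < |x − 1| < δ forces both bounds, so |(-8x - 12)/(x - 8) − (20/7)| < ε.

δ = min(7/2, (49/152)ε)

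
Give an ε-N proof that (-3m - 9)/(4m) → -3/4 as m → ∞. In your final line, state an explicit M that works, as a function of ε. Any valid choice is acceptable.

Fix ε > 0. For m ≥ 1, |(-3m - 9)/(4m) + 3/4| = |-36|/(4(4m)) = 36/(4(4m)).
Since 4m ≥ 4m for m ≥ 1, this is ≤ 36/(4·4m) = (9/4)/m.
So |(-3m - 9)/(4m) + 3/4| < ε whenever m > (9/4)/ε.
Take M = (9/4)/ε. If m > M then |(-3m - 9)/(4m) + 3/4| ≤ (9/4)/m < ε.

M = (9/4)/ε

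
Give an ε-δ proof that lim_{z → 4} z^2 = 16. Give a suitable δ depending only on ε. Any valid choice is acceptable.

Let ε > 0 be given. We seek δ > 0 with 0 < |z − 4| < δ ⇒ |z^2 − 16| < ε.
Factor: z^2 − 16 = (z − 4)(z + 4), so |z^2 − 16| = |z − 4|·|z + 4|.
Impose δ ≤ 2 so that |z| < 6; then |z + 4| ≤ 10.
Hence |z^2 − 16| ≤ 10|z − 4|, which is < ε once |z − 4| < ε/10.
Take δ = min(2, ε/10). If 0 < |z − 4| < δ then both bounds hold and |z^2 − 16| ≤ 10|z − 4| < 10·(ε/10) = ε.

δ = min(2, ε/10)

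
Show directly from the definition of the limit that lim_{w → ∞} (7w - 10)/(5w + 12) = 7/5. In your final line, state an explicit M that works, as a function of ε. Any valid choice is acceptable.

M = (134/25)/ε

Let ε > 0 be given. We seek M > 0 such that w > M implies |(7w - 10)/(5w + 12) − (7/5)| < ε.
(7w - 10)/(5w + 12) − (7/5) = (5(7w - 10) − 7(5w + 12)) / (5(5w + 12)) = -134/(5(5w + 12)).
For w > 0 we have 5w + 12 > 5w, so |(7w - 10)/(5w + 12) − (7/5)| = 134/(5(5w + 12)) < 134/(5·5w) = (134/25)/w.
Thus |(7w - 10)/(5w + 12) − (7/5)| < ε whenever w > (134/25)/ε.
Take M = (134/25)/ε. If w > M then |(7w - 10)/(5w + 12) − (7/5)| < (134/25)/w < ε.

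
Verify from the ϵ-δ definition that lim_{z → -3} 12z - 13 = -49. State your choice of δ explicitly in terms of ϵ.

δ = ϵ/12

Suppose ϵ > 0. We need δ > 0 so that 0 < |z + 3| < δ implies |(12z - 13) + 49| < ϵ.
Since (12z - 13) + 49 = 12(z + 3), we have |(12z - 13) + 49| = 12|z + 3|.
So 12|z + 3| < ϵ exactly when |z + 3| < ϵ/12.
Take δ = ϵ/12. If 0 < |z + 3| < δ then |(12z - 13) + 49| = 12|z + 3| < 12·(ϵ/12) = ϵ.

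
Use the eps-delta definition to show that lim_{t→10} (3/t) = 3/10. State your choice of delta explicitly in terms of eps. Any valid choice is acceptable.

Fix eps > 0. We seek delta > 0 such that 0 < |t − 10| < delta implies |3/t − (3/10)| < eps.
|3/t − (3/10)| = 3·|10 − t|/(10·|t|) = 3|t − 10|/(10|t|).
Require delta ≤ 5 so that |t| > 10 − 5 = 5, hence 10|t| > 50.
Then |3/t − (3/10)| < 3|t − 10|/50, which is < eps when |t − 10| < (50/3)eps.
Take delta = min(5, (50/3)eps). Then 0 < |t − 10| < delta gives both |t − 10| < 5 and |t − 10| < (50/3)eps, so |3/t − (3/10)| < eps.

delta = min(5, (50/3)eps)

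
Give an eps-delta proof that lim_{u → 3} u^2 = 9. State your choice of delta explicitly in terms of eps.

Let eps > 0. We seek delta > 0 with 0 < |u − 3| < delta ⇒ |u^2 − 9| < eps.
Factor: u^2 − 9 = (u − 3)(u + 3), so |u^2 − 9| = |u − 3|·|u + 3|.
Impose delta ≤ 1 so that |u| < 4; then |u + 3| ≤ 7.
Hence |u^2 − 9| ≤ 7|u − 3|, which is < eps once |u − 3| < eps/7.
Take delta = min(1, eps/7). If 0 < |u − 3| < delta then both bounds hold and |u^2 − 9| ≤ 7|u − 3| < 7·(eps/7) = eps.

delta = min(1, eps/7)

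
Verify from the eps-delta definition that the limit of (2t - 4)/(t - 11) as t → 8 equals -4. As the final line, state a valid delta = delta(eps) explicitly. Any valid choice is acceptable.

delta = min(3/2, (1/4)eps)

Let eps > 0 be given. We want delta > 0 with 0 < |t − 8| < delta ⇒ |(2t - 4)/(t - 11) + 4| < eps.
Combining over a common denominator, (2t - 4)/(t - 11) + 4 = [(2t - 4)·(-3) − 12·(t - 11)] / [(-3)·(t - 11)] = -18(t − 8) / ((-3)(t - 11)).
So |(2t - 4)/(t - 11) + 4| = 18|t − 8| / (3·|t − 11|).
Restrict delta ≤ 3/2. Then |t − 8| < 3/2 gives |t − 11| = |(t − 8) + (-3)| ≥ 3 − 3/2 = 3/2.
Hence |(2t - 4)/(t - 11) + 4| < 18|t − 8|/(3·(3/2)) = 4|t − 8|, which is < eps once |t − 8| < (1/4)eps.
Take delta = min(3/2, (1/4)eps). Then 0 < |t − 8| < delta forces both bounds, so |(2t - 4)/(t - 11) + 4| < eps.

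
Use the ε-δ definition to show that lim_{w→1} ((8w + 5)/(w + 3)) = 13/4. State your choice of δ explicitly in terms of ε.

δ = min(2, (8/19)ε)

Fix ε > 0. We want δ > 0 with 0 < |w − 1| < δ ⇒ |(8w + 5)/(w + 3) − (13/4)| < ε.
Combining over a common denominator, (8w + 5)/(w + 3) − (13/4) = [(8w + 5)·4 − 13·(w + 3)] / [4·(w + 3)] = 19(w − 1) / (4(w + 3)).
So |(8w + 5)/(w + 3) − (13/4)| = 19|w − 1| / (4·|w + 3|).
Restrict δ ≤ 2. Then |w − 1| < 2 gives |w + 3| = |(w − 1) + 4| ≥ 4 − 2 = 2.
Hence |(8w + 5)/(w + 3) − (13/4)| < 19|w − 1|/(4·2) = (19/8)|w − 1|, which is < ε once |w − 1| < (8/19)ε.
Take δ = min(2, (8/19)ε). Then 0 < |w − 1| < δ forces both bounds, so |(8w + 5)/(w + 3) − (13/4)| < ε.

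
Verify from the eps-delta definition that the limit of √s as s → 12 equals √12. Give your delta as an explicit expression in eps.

delta = min(12, √12·eps)

Let eps > 0. We want delta > 0 such that 0 < |s − 12| < delta implies |√s − √12| < eps.
Rationalise: √s − √12 = (s − 12)/(√s + √12), so |√s − √12| = |s − 12|/(√s + √12).
Restrict delta ≤ 12 so that |s − 12| < 12 forces s > 0, and then √s + √12 > √12.
Hence |√s − √12| < |s − 12|/√12, which is < eps once |s − 12| < √12·eps.
Take delta = min(12, √12·eps). If 0 < |s − 12| < delta then s > 0 and |√s − √12| < |s − 12|/√12 < eps.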